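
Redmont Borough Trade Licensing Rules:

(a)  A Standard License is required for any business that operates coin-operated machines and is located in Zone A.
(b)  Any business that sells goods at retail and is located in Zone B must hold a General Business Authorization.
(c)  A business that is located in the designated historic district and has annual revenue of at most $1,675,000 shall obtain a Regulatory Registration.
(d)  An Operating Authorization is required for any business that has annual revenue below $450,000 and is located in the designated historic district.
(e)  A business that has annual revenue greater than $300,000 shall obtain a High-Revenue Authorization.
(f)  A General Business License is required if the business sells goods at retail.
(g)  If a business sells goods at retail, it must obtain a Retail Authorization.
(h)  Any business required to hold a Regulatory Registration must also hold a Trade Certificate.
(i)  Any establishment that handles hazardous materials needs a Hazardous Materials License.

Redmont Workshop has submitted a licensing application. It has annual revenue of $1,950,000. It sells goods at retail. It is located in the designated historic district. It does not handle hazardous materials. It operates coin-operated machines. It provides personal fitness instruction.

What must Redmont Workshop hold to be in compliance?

General Business License, High-Revenue Authorization, Retail Authorization

(a) operates coin-operated machines; is located in the designated historic district (not: is located in Zone A) → Standard License not required.
(b) sells goods at retail; is located in the designated historic district (not: is located in Zone B) → General Business Authorization not required.
(c) is located in the designated historic district; revenue $1,950,000 > $1,675,000 → Regulatory Registration not required.
(d) revenue $1,950,000 ≥ $450,000; is located in the designated historic district → Operating Authorization not required.
(e) revenue $1,950,000 > $300,000 → High-Revenue Authorization required.
(f) sells goods at retail → General Business License required.
(g) sells goods at retail → Retail Authorization required.
(h) Regulatory Registration is not required → no effect.
(i) does not handle hazardous materials → Hazardous Materials License not required.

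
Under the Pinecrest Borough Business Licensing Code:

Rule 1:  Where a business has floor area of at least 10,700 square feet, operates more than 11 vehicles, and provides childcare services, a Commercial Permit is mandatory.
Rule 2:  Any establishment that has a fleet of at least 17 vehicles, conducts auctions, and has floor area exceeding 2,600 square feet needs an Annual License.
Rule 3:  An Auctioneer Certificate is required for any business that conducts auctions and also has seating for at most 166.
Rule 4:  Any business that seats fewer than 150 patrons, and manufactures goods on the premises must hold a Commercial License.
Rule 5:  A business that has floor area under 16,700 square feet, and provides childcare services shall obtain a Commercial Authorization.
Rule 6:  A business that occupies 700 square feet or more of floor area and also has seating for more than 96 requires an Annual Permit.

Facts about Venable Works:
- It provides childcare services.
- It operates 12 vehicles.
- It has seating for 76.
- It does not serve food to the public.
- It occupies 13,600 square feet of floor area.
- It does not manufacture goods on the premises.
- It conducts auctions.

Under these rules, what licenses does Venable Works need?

Auctioneer Certificate, Commercial Authorization, Commercial Permit

Rule 1: floor area 13,600 square feet ≥ 10,700 square feet; vehicles 12 > 11; provides childcare services → Commercial Permit required.
Rule 2: vehicles 12 < 17; conducts auctions; floor area 13,600 square feet > 2,600 square feet → Annual License not required.
Rule 3: conducts auctions; seating 76 ≤ 166 → Auctioneer Certificate required.
Rule 4: seating 76 < 150; does not manufacture goods on the premises → Commercial License not required.
Rule 5: floor area 13,600 square feet < 16,700 square feet; provides childcare services → Commercial Authorization required.
Rule 6: floor area 13,600 square feet ≥ 700 square feet; seating 76 ≤ 96 → Annual Permit not required.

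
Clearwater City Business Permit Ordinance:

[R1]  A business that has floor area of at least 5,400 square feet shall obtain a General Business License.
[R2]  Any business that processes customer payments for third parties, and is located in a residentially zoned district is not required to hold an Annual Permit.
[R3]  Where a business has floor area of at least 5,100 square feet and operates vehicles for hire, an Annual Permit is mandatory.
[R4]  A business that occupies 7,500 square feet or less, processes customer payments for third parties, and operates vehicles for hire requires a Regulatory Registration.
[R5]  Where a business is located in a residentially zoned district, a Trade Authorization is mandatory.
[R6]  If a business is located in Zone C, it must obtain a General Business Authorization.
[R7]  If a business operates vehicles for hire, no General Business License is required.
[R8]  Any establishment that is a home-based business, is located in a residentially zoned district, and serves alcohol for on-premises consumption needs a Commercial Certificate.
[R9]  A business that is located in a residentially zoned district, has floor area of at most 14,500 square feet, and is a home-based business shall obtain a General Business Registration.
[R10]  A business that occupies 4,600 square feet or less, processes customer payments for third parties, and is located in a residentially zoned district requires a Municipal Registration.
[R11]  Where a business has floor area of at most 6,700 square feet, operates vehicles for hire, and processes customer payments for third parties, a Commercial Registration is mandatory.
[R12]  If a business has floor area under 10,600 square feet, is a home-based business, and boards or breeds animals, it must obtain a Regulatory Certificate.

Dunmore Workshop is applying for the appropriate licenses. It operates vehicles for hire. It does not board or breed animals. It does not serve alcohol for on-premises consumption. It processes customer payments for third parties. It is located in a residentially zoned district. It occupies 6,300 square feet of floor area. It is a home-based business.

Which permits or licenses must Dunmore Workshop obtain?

Commercial Registration, General Business Registration, Regulatory Registration, Trade Authorization

[R1] floor area 6,300 square feet ≥ 5,400 square feet → General Business License required.
[R2] processes customer payments for third parties; is located in a residentially zoned district → exempt from Annual Permit.
[R3] floor area 6,300 square feet ≥ 5,100 square feet; operates vehicles for hire → Annual Permit required.
[R4] floor area 6,300 square feet ≤ 7,500 square feet; processes customer payments for third parties; operates vehicles for hire → Regulatory Registration required.
[R5] is located in a residentially zoned district → Trade Authorization required.
[R6] is located in a residentially zoned district (not: is located in Zone C) → General Business Authorization not required.
[R7] operates vehicles for hire → exempt from General Business License.
[R8] is a home-based business; is located in a residentially zoned district; does not serve alcohol for on-premises consumption → Commercial Certificate not required.
[R9] is located in a residentially zoned district; floor area 6,300 square feet ≤ 14,500 square feet; is a home-based business → General Business Registration required.
[R10] floor area 6,300 square feet > 4,600 square feet; processes customer payments for third parties; is located in a residentially zoned district → Municipal Registration not required.
[R11] floor area 6,300 square feet ≤ 6,700 square feet; operates vehicles for hire; processes customer payments for third parties → Commercial Registration required.
[R12] floor area 6,300 square feet < 10,600 square feet; is a home-based business; does not board or breed animals → Regulatory Certificate not required.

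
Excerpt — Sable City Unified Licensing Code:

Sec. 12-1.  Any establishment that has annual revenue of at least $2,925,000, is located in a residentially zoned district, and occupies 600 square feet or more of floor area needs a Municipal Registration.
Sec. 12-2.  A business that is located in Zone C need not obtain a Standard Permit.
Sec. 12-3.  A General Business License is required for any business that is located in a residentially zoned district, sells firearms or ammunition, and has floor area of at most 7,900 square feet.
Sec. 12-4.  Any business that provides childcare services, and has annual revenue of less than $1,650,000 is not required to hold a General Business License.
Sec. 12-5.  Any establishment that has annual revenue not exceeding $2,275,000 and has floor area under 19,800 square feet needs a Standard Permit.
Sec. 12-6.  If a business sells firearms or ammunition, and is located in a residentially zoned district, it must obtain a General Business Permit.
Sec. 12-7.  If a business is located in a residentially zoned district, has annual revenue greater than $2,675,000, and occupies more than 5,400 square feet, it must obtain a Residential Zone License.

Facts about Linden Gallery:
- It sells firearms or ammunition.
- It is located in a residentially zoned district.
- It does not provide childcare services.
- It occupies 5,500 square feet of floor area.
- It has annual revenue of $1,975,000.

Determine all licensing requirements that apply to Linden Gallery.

Sec. 12-1. revenue $1,975,000 < $2,925,000; is located in a residentially zoned district; floor area 5,500 square feet ≥ 600 square feet → Municipal Registration not required.
Sec. 12-2. is located in a residentially zoned district (not: is located in Zone C) → Standard Permit exemption does not apply.
Sec. 12-3. is located in a residentially zoned district; sells firearms or ammunition; floor area 5,500 square feet ≤ 7,900 square feet → General Business License required.
Sec. 12-4. does not provide childcare services; revenue $1,975,000 ≥ $1,650,000 → General Business License exemption does not apply.
Sec. 12-5. revenue $1,975,000 ≤ $2,275,000; floor area 5,500 square feet < 19,800 square feet → Standard Permit required.
Sec. 12-6. sells firearms or ammunition; is located in a residentially zoned district → General Business Permit required.
Sec. 12-7. is located in a residentially zoned district; revenue $1,975,000 ≤ $2,675,000; floor area 5,500 square feet > 5,400 square feet → Residential Zone License not required.

General Business License, General Business Permit, Standard Permit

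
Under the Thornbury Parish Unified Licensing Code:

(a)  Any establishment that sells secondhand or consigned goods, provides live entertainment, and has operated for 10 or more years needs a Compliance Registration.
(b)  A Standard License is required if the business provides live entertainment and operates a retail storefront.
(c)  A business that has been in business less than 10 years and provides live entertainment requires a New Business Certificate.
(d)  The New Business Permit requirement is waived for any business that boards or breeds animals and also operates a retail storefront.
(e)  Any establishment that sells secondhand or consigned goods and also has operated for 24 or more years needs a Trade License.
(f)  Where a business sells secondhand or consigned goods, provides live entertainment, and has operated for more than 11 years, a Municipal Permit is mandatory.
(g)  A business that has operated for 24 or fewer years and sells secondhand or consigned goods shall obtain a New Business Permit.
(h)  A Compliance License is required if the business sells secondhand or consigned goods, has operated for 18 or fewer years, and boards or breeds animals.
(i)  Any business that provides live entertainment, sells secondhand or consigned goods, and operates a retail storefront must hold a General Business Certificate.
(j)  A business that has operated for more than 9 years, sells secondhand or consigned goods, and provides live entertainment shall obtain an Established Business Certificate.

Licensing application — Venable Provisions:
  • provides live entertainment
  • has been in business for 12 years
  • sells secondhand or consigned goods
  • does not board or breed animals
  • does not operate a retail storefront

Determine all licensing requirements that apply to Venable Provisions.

(a) sells secondhand or consigned goods; provides live entertainment; years in business 12 ≥ 10 → Compliance Registration required.
(b) provides live entertainment; does not operate a retail storefront → Standard License not required.
(c) years in business 12 ≥ 10; provides live entertainment → New Business Certificate not required.
(d) does not board or breed animals; does not operate a retail storefront → New Business Permit exemption does not apply.
(e) sells secondhand or consigned goods; years in business 12 < 24 → Trade License not required.
(f) sells secondhand or consigned goods; provides live entertainment; years in business 12 > 11 → Municipal Permit required.
(g) years in business 12 ≤ 24; sells secondhand or consigned goods → New Business Permit required.
(h) sells secondhand or consigned goods; years in business 12 ≤ 18; does not board or breed animals → Compliance License not required.
(i) provides live entertainment; sells secondhand or consigned goods; does not operate a retail storefront → General Business Certificate not required.
(j) years in business 12 > 9; sells secondhand or consigned goods; provides live entertainment → Established Business Certificate required.

Compliance Registration, Established Business Certificate, Municipal Permit, New Business Permit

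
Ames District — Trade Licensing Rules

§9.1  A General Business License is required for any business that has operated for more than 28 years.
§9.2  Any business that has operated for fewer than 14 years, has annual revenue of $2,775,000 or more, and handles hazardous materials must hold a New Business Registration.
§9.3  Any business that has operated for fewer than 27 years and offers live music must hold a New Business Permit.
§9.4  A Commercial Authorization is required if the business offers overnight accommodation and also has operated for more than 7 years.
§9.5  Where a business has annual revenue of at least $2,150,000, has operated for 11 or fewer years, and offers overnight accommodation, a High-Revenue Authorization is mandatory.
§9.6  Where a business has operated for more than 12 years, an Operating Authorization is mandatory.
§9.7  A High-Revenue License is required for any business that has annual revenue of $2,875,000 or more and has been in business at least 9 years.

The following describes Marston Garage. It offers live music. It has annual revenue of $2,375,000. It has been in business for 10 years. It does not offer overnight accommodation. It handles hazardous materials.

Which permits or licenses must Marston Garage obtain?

§9.1 years in business 10 ≤ 28 → General Business License not required.
§9.2 years in business 10 < 14; revenue $2,375,000 < $2,775,000; handles hazardous materials → New Business Registration not required.
§9.3 years in business 10 < 27; offers live music → New Business Permit required.
§9.4 does not offer overnight accommodation; years in business 10 > 7 → Commercial Authorization not required.
§9.5 revenue $2,375,000 ≥ $2,150,000; years in business 10 ≤ 11; does not offer overnight accommodation → High-Revenue Authorization not required.
§9.6 years in business 10 ≤ 12 → Operating Authorization not required.
§9.7 revenue $2,375,000 < $2,875,000; years in business 10 ≥ 9 → High-Revenue License not required.

New Business Permit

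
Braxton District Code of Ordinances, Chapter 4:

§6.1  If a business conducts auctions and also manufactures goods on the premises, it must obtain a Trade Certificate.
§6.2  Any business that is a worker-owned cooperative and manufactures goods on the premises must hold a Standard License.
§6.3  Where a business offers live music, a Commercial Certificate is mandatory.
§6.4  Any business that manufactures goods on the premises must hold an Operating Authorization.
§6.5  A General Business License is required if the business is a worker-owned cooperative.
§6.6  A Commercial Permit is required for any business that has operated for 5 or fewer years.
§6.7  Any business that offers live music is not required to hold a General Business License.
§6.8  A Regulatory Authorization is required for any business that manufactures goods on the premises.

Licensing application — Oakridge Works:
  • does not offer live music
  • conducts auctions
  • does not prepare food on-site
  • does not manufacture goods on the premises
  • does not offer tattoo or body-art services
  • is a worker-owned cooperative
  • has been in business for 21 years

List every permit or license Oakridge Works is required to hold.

General Business License

§6.1 conducts auctions; does not manufacture goods on the premises → Trade Certificate not required.
§6.2 is a worker-owned cooperative; does not manufacture goods on the premises → Standard License not required.
§6.3 does not offer live music → Commercial Certificate not required.
§6.4 does not manufacture goods on the premises → Operating Authorization not required.
§6.5 is a worker-owned cooperative → General Business License required.
§6.6 years in business 21 > 5 → Commercial Permit not required.
§6.7 does not offer live music → General Business License exemption does not apply.
§6.8 does not manufacture goods on the premises → Regulatory Authorization not required.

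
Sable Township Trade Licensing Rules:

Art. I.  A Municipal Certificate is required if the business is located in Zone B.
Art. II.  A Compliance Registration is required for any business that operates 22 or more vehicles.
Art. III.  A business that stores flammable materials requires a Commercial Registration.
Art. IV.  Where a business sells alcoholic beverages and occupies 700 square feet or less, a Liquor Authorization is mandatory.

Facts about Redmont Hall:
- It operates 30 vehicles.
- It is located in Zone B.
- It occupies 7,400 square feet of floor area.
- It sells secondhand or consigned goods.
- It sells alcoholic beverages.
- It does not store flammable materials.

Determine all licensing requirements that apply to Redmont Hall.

Art. I. is located in Zone B → Municipal Certificate required.
Art. II. vehicles 30 ≥ 22 → Compliance Registration required.
Art. III. does not store flammable materials → Commercial Registration not required.
Art. IV. sells alcoholic beverages; floor area 7,400 square feet > 700 square feet → Liquor Authorization not required.

Compliance Registration, Municipal Certificate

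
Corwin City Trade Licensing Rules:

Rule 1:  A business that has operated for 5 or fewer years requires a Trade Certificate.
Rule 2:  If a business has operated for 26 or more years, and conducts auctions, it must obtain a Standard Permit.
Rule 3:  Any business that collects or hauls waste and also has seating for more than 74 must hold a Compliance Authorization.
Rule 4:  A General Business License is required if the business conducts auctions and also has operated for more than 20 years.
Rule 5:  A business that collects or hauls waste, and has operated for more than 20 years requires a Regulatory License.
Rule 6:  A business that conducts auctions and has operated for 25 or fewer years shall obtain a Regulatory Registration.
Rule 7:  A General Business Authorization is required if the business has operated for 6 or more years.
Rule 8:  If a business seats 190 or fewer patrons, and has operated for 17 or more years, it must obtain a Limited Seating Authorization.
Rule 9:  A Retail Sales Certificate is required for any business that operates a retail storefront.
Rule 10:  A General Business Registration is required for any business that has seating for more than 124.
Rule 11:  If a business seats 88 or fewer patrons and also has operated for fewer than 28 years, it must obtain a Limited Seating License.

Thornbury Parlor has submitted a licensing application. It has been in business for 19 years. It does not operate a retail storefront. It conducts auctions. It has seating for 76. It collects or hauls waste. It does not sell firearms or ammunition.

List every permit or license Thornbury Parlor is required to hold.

Compliance Authorization, General Business Authorization, Limited Seating Authorization, Limited Seating License, Regulatory Registration

Rule 1: years in business 19 > 5 → Trade Certificate not required.
Rule 2: years in business 19 < 26; conducts auctions → Standard Permit not required.
Rule 3: collects or hauls waste; seating 76 > 74 → Compliance Authorization required.
Rule 4: conducts auctions; years in business 19 ≤ 20 → General Business License not required.
Rule 5: collects or hauls waste; years in business 19 ≤ 20 → Regulatory License not required.
Rule 6: conducts auctions; years in business 19 ≤ 25 → Regulatory Registration required.
Rule 7: years in business 19 ≥ 6 → General Business Authorization required.
Rule 8: seating 76 ≤ 190; years in business 19 ≥ 17 → Limited Seating Authorization required.
Rule 9: does not operate a retail storefront → Retail Sales Certificate not required.
Rule 10: seating 76 ≤ 124 → General Business Registration not required.
Rule 11: seating 76 ≤ 88; years in business 19 < 28 → Limited Seating License required.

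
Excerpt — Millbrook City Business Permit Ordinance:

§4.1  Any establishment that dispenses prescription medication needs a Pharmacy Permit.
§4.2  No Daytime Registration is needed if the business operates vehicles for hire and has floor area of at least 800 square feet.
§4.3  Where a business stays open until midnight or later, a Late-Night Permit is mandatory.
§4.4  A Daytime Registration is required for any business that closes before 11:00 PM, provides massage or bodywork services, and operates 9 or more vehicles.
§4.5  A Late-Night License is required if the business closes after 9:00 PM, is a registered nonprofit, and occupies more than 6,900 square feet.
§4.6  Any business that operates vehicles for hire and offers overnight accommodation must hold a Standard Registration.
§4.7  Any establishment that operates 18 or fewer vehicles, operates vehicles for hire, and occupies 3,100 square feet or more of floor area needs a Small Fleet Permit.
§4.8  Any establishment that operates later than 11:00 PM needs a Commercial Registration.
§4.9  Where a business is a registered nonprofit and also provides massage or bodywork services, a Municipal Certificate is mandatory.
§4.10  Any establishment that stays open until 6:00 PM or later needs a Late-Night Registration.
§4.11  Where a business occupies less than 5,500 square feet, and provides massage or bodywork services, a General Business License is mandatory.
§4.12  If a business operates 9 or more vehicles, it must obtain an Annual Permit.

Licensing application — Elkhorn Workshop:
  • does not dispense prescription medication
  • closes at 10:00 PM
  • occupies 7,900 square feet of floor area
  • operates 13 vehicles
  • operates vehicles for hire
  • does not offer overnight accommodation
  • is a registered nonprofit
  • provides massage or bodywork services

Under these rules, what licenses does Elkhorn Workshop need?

Annual Permit, Late-Night License, Late-Night Registration, Municipal Certificate, Small Fleet Permit

§4.1 does not dispense prescription medication → Pharmacy Permit not required.
§4.2 operates vehicles for hire; floor area 7,900 square feet ≥ 800 square feet → exempt from Daytime Registration.
§4.3 closes 10:00 PM, at/before midnight → Late-Night Permit not required.
§4.4 closes 10:00 PM, at/before 11:00 PM; provides massage or bodywork services; vehicles 13 ≥ 9 → Daytime Registration required.
§4.5 closes 10:00 PM, after 9:00 PM; is a registered nonprofit; floor area 7,900 square feet > 6,900 square feet → Late-Night License required.
§4.6 operates vehicles for hire; does not offer overnight accommodation → Standard Registration not required.
§4.7 vehicles 13 ≤ 18; operates vehicles for hire; floor area 7,900 square feet ≥ 3,100 square feet → Small Fleet Permit required.
§4.8 closes 10:00 PM, at/before 11:00 PM → Commercial Registration not required.
§4.9 is a registered nonprofit; provides massage or bodywork services → Municipal Certificate required.
§4.10 closes 10:00 PM, after 6:00 PM → Late-Night Registration required.
§4.11 floor area 7,900 square feet ≥ 5,500 square feet; provides massage or bodywork services → General Business License not required.
§4.12 vehicles 13 ≥ 9 → Annual Permit required.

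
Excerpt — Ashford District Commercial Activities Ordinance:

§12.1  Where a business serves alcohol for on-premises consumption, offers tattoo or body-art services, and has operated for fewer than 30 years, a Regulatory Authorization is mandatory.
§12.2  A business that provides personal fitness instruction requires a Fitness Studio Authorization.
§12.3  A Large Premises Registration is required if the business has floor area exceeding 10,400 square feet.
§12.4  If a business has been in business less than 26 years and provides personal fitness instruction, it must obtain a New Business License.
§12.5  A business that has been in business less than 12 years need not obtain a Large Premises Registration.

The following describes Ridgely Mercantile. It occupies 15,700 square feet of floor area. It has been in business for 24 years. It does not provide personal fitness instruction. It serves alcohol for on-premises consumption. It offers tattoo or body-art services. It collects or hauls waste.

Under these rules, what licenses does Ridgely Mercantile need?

§12.1 serves alcohol for on-premises consumption; offers tattoo or body-art services; years in business 24 < 30 → Regulatory Authorization required.
§12.2 does not provide personal fitness instruction → Fitness Studio Authorization not required.
§12.3 floor area 15,700 square feet > 10,400 square feet → Large Premises Registration required.
§12.4 years in business 24 < 26; does not provide personal fitness instruction → New Business License not required.
§12.5 years in business 24 ≥ 12 → Large Premises Registration exemption does not apply.

Large Premises Registration, Regulatory Authorization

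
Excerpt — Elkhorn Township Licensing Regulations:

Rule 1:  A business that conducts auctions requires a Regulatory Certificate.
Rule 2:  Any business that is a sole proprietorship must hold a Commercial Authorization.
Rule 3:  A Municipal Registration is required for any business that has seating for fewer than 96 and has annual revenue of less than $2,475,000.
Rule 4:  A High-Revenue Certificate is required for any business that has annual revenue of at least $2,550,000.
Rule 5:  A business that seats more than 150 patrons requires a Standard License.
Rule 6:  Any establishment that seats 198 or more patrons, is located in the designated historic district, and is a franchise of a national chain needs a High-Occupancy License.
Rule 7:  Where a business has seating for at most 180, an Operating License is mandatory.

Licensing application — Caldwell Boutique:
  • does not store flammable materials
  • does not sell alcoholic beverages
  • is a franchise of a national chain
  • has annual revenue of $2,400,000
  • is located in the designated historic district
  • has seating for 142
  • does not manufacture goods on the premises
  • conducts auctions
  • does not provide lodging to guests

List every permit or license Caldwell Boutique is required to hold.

Rule 1: conducts auctions → Regulatory Certificate required.
Rule 2: is a franchise of a national chain (not: is a sole proprietorship) → Commercial Authorization not required.
Rule 3: seating 142 ≥ 96; revenue $2,400,000 < $2,475,000 → Municipal Registration not required.
Rule 4: revenue $2,400,000 < $2,550,000 → High-Revenue Certificate not required.
Rule 5: seating 142 ≤ 150 → Standard License not required.
Rule 6: seating 142 < 198; is located in the designated historic district; is a franchise of a national chain → High-Occupancy License not required.
Rule 7: seating 142 ≤ 180 → Operating License required.

Operating License, Regulatory Certificate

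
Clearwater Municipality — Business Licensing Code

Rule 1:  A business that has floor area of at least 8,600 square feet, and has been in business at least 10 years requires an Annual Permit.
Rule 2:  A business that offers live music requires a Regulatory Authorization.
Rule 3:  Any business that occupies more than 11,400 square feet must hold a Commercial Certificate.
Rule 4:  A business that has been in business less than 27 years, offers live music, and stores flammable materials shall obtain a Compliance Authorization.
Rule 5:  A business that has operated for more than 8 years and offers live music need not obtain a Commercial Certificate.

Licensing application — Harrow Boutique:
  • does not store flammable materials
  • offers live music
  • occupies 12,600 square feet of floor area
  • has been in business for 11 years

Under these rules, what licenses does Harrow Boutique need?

Annual Permit, Regulatory Authorization

Rule 1: floor area 12,600 square feet ≥ 8,600 square feet; years in business 11 ≥ 10 → Annual Permit required.
Rule 2: offers live music → Regulatory Authorization required.
Rule 3: floor area 12,600 square feet > 11,400 square feet → Commercial Certificate required.
Rule 4: years in business 11 < 27; offers live music; does not store flammable materials → Compliance Authorization not required.
Rule 5: years in business 11 > 8; offers live music → exempt from Commercial Certificate.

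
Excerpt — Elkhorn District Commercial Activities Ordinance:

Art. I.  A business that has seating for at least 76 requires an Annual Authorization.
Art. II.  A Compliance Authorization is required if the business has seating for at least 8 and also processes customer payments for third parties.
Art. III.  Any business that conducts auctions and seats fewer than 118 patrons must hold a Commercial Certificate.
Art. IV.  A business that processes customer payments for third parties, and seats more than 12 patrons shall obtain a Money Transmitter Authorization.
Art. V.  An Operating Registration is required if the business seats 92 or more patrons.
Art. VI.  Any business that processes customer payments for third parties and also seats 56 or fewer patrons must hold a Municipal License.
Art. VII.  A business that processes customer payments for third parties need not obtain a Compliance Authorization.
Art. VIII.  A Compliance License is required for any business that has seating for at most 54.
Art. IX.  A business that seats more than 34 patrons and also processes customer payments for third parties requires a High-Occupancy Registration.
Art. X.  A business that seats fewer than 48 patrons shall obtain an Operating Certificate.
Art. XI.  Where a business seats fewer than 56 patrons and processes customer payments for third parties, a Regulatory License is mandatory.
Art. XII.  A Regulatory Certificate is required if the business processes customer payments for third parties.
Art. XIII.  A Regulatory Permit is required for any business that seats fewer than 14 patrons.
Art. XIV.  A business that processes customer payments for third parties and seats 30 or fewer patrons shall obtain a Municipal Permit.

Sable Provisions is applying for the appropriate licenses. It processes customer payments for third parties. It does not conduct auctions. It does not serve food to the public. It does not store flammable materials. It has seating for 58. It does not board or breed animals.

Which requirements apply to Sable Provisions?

High-Occupancy Registration, Money Transmitter Authorization, Regulatory Certificate

Art. I. seating 58 < 76 → Annual Authorization not required.
Art. II. seating 58 ≥ 8; processes customer payments for third parties → Compliance Authorization required.
Art. III. does not conduct auctions; seating 58 < 118 → Commercial Certificate not required.
Art. IV. processes customer payments for third parties; seating 58 > 12 → Money Transmitter Authorization required.
Art. V. seating 58 < 92 → Operating Registration not required.
Art. VI. processes customer payments for third parties; seating 58 > 56 → Municipal License not required.
Art. VII. processes customer payments for third parties → exempt from Compliance Authorization.
Art. VIII. seating 58 > 54 → Compliance License not required.
Art. IX. seating 58 > 34; processes customer payments for third parties → High-Occupancy Registration required.
Art. X. seating 58 ≥ 48 → Operating Certificate not required.
Art. XI. seating 58 ≥ 56; processes customer payments for third parties → Regulatory License not required.
Art. XII. processes customer payments for third parties → Regulatory Certificate required.
Art. XIII. seating 58 ≥ 14 → Regulatory Permit not required.
Art. XIV. processes customer payments for third parties; seating 58 > 30 → Municipal Permit not required.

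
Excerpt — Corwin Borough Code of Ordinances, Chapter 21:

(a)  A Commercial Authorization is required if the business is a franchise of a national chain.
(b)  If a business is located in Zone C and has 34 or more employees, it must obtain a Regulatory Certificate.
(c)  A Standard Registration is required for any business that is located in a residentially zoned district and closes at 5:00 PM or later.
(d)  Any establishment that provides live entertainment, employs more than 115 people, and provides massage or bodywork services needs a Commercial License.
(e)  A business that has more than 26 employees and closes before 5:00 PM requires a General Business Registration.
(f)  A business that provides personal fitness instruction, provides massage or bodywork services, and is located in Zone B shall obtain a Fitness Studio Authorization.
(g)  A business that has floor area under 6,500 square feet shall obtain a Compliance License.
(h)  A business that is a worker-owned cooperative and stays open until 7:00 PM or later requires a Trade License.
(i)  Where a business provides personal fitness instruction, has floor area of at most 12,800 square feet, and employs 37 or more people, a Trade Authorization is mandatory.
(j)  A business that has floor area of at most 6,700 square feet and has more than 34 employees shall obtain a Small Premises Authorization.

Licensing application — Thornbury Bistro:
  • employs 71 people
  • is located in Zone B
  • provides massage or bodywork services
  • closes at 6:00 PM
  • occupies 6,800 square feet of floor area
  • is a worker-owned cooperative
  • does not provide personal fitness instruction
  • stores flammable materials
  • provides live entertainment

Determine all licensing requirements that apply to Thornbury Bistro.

None

(a) is a worker-owned cooperative (not: is a franchise of a national chain) → Commercial Authorization not required.
(b) is located in Zone B (not: is located in Zone C); employees 71 ≥ 34 → Regulatory Certificate not required.
(c) is located in Zone B (not: is located in a residentially zoned district); closes 6:00 PM, after 5:00 PM → Standard Registration not required.
(d) provides live entertainment; employees 71 ≤ 115; provides massage or bodywork services → Commercial License not required.
(e) employees 71 > 26; closes 6:00 PM, after 5:00 PM → General Business Registration not required.
(f) does not provide personal fitness instruction; provides massage or bodywork services; is located in Zone B → Fitness Studio Authorization not required.
(g) floor area 6,800 square feet ≥ 6,500 square feet → Compliance License not required.
(h) is a worker-owned cooperative; closes 6:00 PM, at/before 7:00 PM → Trade License not required.
(i) does not provide personal fitness instruction; floor area 6,800 square feet ≤ 12,800 square feet; employees 71 ≥ 37 → Trade Authorization not required.
(j) floor area 6,800 square feet > 6,700 square feet; employees 71 > 34 → Small Premises Authorization not required.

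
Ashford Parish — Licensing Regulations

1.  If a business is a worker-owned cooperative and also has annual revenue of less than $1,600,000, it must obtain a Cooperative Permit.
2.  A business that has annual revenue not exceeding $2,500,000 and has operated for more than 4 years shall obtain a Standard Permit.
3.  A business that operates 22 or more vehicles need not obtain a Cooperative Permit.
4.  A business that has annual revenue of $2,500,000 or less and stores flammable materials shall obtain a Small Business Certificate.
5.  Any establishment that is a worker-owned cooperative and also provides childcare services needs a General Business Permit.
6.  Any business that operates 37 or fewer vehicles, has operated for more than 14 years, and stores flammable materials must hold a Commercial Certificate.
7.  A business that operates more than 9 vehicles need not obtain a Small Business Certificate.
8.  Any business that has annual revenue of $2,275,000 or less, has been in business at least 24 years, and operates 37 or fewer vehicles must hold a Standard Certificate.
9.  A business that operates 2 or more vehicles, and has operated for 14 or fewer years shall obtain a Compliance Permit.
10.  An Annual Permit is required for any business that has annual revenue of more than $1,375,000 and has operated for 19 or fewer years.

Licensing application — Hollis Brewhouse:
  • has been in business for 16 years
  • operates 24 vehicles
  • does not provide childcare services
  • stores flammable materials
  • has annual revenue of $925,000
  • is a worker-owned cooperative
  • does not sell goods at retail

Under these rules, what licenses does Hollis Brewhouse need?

Commercial Certificate, Standard Permit

1. is a worker-owned cooperative; revenue $925,000 < $1,600,000 → Cooperative Permit required.
2. revenue $925,000 ≤ $2,500,000; years in business 16 > 4 → Standard Permit required.
3. vehicles 24 ≥ 22 → exempt from Cooperative Permit.
4. revenue $925,000 ≤ $2,500,000; stores flammable materials → Small Business Certificate required.
5. is a worker-owned cooperative; does not provide childcare services → General Business Permit not required.
6. vehicles 24 ≤ 37; years in business 16 > 14; stores flammable materials → Commercial Certificate required.
7. vehicles 24 > 9 → exempt from Small Business Certificate.
8. revenue $925,000 ≤ $2,275,000; years in business 16 < 24; vehicles 24 ≤ 37 → Standard Certificate not required.
9. vehicles 24 ≥ 2; years in business 16 > 14 → Compliance Permit not required.
10. revenue $925,000 ≤ $1,375,000; years in business 16 ≤ 19 → Annual Permit not required.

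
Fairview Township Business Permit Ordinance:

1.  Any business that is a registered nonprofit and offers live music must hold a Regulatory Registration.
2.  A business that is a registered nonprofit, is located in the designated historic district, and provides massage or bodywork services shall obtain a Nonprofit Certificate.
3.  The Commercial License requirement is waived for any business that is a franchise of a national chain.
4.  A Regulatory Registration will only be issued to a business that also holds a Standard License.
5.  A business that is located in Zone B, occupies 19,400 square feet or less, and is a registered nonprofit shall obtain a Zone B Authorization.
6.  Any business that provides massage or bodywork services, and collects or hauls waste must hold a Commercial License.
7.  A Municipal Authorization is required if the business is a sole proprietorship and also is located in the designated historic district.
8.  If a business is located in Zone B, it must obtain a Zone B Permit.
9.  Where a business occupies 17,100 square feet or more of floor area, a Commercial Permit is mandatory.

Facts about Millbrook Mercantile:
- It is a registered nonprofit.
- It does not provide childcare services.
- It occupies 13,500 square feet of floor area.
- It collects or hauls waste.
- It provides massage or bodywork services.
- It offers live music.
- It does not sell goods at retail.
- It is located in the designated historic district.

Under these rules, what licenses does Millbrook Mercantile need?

1. is a registered nonprofit; offers live music → Regulatory Registration required.
2. is a registered nonprofit; is located in the designated historic district; provides massage or bodywork services → Nonprofit Certificate required.
3. is a registered nonprofit (not: is a franchise of a national chain) → Commercial License exemption does not apply.
4. Regulatory Registration is required → Standard License also required.
5. is located in the designated historic district (not: is located in Zone B); floor area 13,500 square feet ≤ 19,400 square feet; is a registered nonprofit → Zone B Authorization not required.
6. provides massage or bodywork services; collects or hauls waste → Commercial License required.
7. is a registered nonprofit (not: is a sole proprietorship); is located in the designated historic district → Municipal Authorization not required.
8. is located in the designated historic district (not: is located in Zone B) → Zone B Permit not required.
9. floor area 13,500 square feet < 17,100 square feet → Commercial Permit not required.

Commercial License, Nonprofit Certificate, Regulatory Registration, Standard License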